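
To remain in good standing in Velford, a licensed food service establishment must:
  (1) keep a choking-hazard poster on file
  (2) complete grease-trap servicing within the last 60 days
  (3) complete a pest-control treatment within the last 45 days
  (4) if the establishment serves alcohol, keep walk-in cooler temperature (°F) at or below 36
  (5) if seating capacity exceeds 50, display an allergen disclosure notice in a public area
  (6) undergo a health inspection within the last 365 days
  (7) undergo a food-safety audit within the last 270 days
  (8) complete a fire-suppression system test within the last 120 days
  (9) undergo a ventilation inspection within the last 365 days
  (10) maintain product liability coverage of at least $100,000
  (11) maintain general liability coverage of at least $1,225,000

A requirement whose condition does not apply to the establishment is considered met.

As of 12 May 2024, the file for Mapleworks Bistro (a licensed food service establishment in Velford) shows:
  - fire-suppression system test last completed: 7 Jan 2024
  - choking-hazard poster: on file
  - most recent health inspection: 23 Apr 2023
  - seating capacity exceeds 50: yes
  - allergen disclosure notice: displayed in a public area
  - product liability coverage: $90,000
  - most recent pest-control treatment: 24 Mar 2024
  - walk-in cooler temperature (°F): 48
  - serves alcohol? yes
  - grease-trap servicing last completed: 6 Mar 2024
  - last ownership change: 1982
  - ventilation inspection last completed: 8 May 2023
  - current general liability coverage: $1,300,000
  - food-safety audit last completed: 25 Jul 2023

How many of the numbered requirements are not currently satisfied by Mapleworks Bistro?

8

1. choking-hazard poster present → met
2. grease-trap servicing 67 days ago vs limit 60 → not met
3. pest-control treatment 49 days ago vs limit 45 → not met
4. condition 'serves alcohol' holds; walk-in cooler temperature (°F) 48 > 36 → not met
5. condition 'seating capacity exceeds 50' holds; allergen disclosure notice present → met
6. health inspection 385 days ago vs limit 365 → not met
7. food-safety audit 292 days ago vs limit 270 → not met
8. fire-suppression system test 126 days ago vs limit 120 → not met
9. ventilation inspection 370 days ago vs limit 365 → not met
10. product liability coverage $90,000 < $100,000 → not met
11. general liability coverage $1,300,000 ≥ $1,225,000 → met
Not met: 8 of 11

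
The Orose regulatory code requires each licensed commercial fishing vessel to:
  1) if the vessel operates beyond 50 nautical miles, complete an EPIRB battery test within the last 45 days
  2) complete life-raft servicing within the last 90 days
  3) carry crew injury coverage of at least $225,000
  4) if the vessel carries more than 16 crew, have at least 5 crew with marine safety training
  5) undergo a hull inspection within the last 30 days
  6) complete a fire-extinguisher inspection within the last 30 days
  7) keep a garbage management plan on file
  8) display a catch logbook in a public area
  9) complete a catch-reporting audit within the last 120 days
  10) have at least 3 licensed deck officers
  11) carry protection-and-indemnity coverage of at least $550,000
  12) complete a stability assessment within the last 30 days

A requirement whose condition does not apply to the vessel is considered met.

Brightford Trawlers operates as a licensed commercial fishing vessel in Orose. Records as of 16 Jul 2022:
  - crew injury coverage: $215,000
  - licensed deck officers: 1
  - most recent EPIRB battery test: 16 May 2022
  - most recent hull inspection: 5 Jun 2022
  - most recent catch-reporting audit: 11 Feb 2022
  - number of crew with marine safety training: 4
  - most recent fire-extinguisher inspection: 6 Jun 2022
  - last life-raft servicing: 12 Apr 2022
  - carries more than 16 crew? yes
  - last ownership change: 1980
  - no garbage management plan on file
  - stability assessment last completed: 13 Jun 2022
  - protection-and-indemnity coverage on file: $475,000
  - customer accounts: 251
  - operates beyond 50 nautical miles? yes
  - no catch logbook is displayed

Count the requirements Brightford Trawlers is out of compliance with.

12

1. condition 'operates beyond 50 nautical miles' holds; EPIRB battery test 61 days ago vs limit 45 → not met
2. life-raft servicing 95 days ago vs limit 90 → not met
3. crew injury coverage $215,000 < $225,000 → not met
4. condition 'carries more than 16 crew' holds; crew with marine safety training 4 < 5 → not met
5. hull inspection 41 days ago vs limit 30 → not met
6. fire-extinguisher inspection 40 days ago vs limit 30 → not met
7. garbage management plan absent → not met
8. catch logbook absent → not met
9. catch-reporting audit 155 days ago vs limit 120 → not met
10. licensed deck officers 1 < 3 → not met
11. protection-and-indemnity coverage $475,000 < $550,000 → not met
12. stability assessment 33 days ago vs limit 30 → not met
Not met: 12 of 12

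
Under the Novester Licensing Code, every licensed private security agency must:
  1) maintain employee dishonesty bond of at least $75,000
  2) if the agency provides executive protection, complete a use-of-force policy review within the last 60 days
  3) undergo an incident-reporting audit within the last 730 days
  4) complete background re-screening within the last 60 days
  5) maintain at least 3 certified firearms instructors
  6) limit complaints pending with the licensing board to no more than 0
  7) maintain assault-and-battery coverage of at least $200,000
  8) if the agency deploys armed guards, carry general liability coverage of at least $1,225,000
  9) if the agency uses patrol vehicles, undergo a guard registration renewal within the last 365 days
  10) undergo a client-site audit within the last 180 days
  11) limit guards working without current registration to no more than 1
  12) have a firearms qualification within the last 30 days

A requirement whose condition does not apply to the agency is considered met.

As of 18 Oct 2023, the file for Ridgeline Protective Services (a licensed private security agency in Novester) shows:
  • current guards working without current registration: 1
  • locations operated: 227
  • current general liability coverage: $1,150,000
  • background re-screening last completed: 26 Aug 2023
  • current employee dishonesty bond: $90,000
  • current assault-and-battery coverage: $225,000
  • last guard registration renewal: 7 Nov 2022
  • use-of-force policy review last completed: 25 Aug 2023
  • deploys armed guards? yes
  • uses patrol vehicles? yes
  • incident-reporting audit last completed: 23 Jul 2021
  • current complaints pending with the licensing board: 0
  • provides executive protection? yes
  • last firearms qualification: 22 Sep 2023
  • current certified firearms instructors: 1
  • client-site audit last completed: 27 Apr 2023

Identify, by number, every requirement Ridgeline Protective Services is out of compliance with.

1. employee dishonesty bond $90,000 ≥ $75,000 → met
2. condition 'provides executive protection' holds; use-of-force policy review 54 days ago vs limit 60 → met
3. incident-reporting audit 817 days ago vs limit 730 → not met
4. background re-screening 53 days ago vs limit 60 → met
5. certified firearms instructors 1 < 3 → not met
6. complaints pending with the licensing board 0 ≤ 0 → met
7. assault-and-battery coverage $225,000 ≥ $200,000 → met
8. condition 'deploys armed guards' holds; general liability coverage $1,150,000 < $1,225,000 → not met
9. condition 'uses patrol vehicles' holds; guard registration renewal 345 days ago vs limit 365 → met
10. client-site audit 174 days ago vs limit 180 → met
11. guards working without current registration 1 ≤ 1 → met
12. firearms qualification 26 days ago vs limit 30 → met
Not met: 3, 5, 8

3, 5, 8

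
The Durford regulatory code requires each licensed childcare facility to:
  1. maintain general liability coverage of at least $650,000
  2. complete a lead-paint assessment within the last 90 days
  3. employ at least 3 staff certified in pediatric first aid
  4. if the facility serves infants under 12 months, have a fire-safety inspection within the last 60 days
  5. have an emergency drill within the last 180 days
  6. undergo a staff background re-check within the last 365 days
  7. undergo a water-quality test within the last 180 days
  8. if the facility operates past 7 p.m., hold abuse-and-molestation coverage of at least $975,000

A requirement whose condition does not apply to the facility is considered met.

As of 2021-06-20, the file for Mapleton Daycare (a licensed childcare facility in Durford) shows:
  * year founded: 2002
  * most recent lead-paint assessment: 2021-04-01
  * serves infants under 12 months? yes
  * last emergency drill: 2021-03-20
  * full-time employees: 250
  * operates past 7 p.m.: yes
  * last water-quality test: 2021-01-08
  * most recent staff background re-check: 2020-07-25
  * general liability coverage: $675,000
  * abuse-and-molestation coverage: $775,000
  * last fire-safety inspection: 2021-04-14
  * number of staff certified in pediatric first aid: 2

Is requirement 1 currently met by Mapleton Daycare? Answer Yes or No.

1. general liability coverage $675,000 ≥ $650,000 → met

Yes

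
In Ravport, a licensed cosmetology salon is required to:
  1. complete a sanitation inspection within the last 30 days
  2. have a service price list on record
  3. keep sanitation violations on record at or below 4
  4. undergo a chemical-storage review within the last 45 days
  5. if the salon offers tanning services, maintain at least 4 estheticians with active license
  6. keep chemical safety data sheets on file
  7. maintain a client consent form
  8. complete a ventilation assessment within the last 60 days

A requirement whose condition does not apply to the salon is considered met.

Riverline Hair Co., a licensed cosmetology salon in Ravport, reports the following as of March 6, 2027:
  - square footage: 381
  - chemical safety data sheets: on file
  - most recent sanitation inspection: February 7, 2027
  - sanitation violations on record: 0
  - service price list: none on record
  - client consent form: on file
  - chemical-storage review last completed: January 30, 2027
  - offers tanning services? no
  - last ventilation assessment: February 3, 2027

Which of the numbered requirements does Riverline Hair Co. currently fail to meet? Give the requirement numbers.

1. sanitation inspection 27 days ago vs limit 30 → met
2. service price list absent → not met
3. sanitation violations on record 0 ≤ 4 → met
4. chemical-storage review 35 days ago vs limit 45 → met
5. condition 'offers tanning services' does not hold → requirement n/a → met
6. chemical safety data sheets present → met
7. client consent form present → met
8. ventilation assessment 31 days ago vs limit 60 → met
Not met: 2

2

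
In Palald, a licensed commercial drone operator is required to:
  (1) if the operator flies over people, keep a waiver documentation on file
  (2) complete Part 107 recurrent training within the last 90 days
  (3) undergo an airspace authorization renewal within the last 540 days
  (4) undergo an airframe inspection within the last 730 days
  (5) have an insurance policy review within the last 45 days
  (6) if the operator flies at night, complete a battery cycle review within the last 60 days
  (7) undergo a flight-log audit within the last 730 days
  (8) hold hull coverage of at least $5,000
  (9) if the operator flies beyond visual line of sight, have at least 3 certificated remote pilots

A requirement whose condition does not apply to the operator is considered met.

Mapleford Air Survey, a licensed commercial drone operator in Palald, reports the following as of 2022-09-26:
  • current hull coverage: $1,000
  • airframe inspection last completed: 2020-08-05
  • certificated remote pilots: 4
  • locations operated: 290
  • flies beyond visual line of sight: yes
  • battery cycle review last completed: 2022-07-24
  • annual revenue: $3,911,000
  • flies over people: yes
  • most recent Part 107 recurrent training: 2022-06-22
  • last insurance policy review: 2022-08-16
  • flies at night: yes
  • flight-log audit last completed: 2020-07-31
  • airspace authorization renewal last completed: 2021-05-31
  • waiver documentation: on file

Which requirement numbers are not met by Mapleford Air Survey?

2, 4, 6, 7, 8

1. condition 'flies over people' holds; waiver documentation present → met
2. Part 107 recurrent training 96 days ago vs limit 90 → not met
3. airspace authorization renewal 483 days ago vs limit 540 → met
4. airframe inspection 782 days ago vs limit 730 → not met
5. insurance policy review 41 days ago vs limit 45 → met
6. condition 'flies at night' holds; battery cycle review 64 days ago vs limit 60 → not met
7. flight-log audit 787 days ago vs limit 730 → not met
8. hull coverage $1,000 < $5,000 → not met
9. condition 'flies beyond visual line of sight' holds; certificated remote pilots 4 ≥ 3 → met
Not met: 2, 4, 6, 7, 8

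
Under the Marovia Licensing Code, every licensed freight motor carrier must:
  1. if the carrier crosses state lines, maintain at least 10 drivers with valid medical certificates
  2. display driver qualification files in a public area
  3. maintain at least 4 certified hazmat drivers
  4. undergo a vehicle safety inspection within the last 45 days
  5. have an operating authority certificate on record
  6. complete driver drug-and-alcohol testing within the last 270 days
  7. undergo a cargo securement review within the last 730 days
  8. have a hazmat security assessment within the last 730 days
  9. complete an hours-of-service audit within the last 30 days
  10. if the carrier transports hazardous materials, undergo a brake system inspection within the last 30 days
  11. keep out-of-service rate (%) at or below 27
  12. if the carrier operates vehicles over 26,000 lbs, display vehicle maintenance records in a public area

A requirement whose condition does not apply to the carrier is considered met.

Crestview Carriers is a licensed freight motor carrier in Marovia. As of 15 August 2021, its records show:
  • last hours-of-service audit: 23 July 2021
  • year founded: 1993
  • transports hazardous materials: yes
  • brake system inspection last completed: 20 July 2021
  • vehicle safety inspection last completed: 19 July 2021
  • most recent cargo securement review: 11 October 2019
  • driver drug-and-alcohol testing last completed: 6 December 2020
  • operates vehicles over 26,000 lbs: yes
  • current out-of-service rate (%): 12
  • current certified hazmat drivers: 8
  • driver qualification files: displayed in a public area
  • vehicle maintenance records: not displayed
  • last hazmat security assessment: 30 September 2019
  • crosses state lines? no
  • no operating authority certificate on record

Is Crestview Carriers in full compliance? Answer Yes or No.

1. condition 'crosses state lines' does not hold → requirement n/a → met
2. driver qualification files present → met
3. certified hazmat drivers 8 ≥ 4 → met
4. vehicle safety inspection 27 days ago vs limit 45 → met
5. operating authority certificate absent → not met
6. driver drug-and-alcohol testing 252 days ago vs limit 270 → met
7. cargo securement review 674 days ago vs limit 730 → met
8. hazmat security assessment 685 days ago vs limit 730 → met
9. hours-of-service audit 23 days ago vs limit 30 → met
10. condition 'transports hazardous materials' holds; brake system inspection 26 days ago vs limit 30 → met
11. out-of-service rate (%) 12 ≤ 27 → met
12. condition 'operates vehicles over 26,000 lbs' holds; vehicle maintenance records absent → not met
Not met: 5, 12

No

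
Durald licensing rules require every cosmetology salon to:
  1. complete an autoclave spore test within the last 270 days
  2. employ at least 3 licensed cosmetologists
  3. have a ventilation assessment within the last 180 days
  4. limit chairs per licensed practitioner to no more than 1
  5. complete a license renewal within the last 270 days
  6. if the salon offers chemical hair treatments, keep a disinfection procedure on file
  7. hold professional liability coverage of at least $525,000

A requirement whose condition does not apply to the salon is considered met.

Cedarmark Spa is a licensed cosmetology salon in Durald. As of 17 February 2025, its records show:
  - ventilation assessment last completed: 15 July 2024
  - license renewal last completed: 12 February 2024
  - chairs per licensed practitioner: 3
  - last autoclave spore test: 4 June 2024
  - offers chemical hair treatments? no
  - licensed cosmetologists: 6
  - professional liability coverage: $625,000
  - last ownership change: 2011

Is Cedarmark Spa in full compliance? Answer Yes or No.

No

1. autoclave spore test 258 days ago vs limit 270 → met
2. licensed cosmetologists 6 ≥ 3 → met
3. ventilation assessment 217 days ago vs limit 180 → not met
4. chairs per licensed practitioner 3 > 1 → not met
5. license renewal 371 days ago vs limit 270 → not met
6. condition 'offers chemical hair treatments' does not hold → requirement n/a → met
7. professional liability coverage $625,000 ≥ $525,000 → met
Not met: 3, 4, 5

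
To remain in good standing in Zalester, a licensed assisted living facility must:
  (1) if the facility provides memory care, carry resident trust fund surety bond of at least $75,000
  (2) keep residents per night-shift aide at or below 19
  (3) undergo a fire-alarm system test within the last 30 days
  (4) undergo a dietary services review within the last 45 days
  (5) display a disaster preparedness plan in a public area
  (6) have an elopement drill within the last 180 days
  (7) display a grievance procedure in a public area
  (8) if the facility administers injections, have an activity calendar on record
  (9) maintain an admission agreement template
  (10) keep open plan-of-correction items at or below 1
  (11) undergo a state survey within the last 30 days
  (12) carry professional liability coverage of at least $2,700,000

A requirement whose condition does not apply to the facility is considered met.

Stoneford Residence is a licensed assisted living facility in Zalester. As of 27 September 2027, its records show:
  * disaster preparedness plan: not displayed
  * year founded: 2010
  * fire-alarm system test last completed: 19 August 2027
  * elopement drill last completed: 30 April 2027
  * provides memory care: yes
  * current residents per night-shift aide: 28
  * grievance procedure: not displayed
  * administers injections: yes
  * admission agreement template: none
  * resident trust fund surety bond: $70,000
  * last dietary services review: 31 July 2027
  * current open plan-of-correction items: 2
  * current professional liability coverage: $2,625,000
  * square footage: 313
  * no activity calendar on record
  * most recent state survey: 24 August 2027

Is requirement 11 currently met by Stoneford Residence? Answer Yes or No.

11. state survey 34 days ago vs limit 30 → not met

No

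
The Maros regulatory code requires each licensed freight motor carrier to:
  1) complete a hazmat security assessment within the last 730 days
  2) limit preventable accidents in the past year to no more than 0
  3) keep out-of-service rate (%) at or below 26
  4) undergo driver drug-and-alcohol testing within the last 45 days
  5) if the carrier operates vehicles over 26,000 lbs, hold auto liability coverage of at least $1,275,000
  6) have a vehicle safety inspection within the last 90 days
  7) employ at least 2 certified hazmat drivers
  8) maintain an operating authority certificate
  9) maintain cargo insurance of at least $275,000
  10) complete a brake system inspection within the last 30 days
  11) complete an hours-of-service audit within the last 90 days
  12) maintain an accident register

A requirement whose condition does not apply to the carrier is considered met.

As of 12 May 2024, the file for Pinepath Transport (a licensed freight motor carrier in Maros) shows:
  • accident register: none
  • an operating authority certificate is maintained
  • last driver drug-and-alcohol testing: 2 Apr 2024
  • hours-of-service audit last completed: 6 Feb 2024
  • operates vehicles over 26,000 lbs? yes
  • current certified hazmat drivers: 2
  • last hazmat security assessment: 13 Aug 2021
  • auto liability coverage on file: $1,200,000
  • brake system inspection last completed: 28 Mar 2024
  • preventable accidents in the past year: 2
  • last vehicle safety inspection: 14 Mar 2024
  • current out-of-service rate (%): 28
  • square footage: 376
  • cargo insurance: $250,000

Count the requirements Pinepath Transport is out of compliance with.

8

1. hazmat security assessment 1003 days ago vs limit 730 → not met
2. preventable accidents in the past year 2 > 0 → not met
3. out-of-service rate (%) 28 > 26 → not met
4. driver drug-and-alcohol testing 40 days ago vs limit 45 → met
5. condition 'operates vehicles over 26,000 lbs' holds; auto liability coverage $1,200,000 < $1,275,000 → not met
6. vehicle safety inspection 59 days ago vs limit 90 → met
7. certified hazmat drivers 2 ≥ 2 → met
8. operating authority certificate present → met
9. cargo insurance $250,000 < $275,000 → not met
10. brake system inspection 45 days ago vs limit 30 → not met
11. hours-of-service audit 96 days ago vs limit 90 → not met
12. accident register absent → not met
Not met: 8 of 12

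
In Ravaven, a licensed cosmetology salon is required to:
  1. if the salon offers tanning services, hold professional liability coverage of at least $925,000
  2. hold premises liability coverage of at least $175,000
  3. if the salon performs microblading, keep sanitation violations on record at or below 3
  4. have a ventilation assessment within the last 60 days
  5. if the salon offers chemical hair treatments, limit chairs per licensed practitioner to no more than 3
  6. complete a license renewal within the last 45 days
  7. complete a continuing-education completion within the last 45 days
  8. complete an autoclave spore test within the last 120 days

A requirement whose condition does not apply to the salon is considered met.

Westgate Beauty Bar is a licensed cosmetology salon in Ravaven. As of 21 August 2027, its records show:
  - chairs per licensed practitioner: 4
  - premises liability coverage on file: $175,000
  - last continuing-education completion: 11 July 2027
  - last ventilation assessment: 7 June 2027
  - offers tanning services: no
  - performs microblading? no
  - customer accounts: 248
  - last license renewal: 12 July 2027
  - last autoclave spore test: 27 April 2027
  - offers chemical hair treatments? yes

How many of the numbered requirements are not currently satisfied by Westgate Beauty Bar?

1. condition 'offers tanning services' does not hold → requirement n/a → met
2. premises liability coverage $175,000 ≥ $175,000 → met
3. condition 'performs microblading' does not hold → requirement n/a → met
4. ventilation assessment 75 days ago vs limit 60 → not met
5. condition 'offers chemical hair treatments' holds; chairs per licensed practitioner 4 > 3 → not met
6. license renewal 40 days ago vs limit 45 → met
7. continuing-education completion 41 days ago vs limit 45 → met
8. autoclave spore test 116 days ago vs limit 120 → met
Not met: 2 of 8

2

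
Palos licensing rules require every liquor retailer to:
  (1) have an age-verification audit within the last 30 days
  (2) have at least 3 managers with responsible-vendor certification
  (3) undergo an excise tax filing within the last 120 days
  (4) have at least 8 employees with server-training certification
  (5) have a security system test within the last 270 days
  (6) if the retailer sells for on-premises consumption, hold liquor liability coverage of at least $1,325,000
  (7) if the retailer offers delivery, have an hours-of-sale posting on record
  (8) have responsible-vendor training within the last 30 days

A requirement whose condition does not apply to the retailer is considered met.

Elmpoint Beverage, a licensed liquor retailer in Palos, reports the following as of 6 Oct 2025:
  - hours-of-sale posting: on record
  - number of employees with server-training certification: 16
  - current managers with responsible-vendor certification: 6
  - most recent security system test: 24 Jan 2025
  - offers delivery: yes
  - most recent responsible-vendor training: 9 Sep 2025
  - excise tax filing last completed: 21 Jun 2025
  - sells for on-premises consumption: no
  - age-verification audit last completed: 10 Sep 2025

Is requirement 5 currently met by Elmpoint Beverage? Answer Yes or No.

5. security system test 255 days ago vs limit 270 → met

Yes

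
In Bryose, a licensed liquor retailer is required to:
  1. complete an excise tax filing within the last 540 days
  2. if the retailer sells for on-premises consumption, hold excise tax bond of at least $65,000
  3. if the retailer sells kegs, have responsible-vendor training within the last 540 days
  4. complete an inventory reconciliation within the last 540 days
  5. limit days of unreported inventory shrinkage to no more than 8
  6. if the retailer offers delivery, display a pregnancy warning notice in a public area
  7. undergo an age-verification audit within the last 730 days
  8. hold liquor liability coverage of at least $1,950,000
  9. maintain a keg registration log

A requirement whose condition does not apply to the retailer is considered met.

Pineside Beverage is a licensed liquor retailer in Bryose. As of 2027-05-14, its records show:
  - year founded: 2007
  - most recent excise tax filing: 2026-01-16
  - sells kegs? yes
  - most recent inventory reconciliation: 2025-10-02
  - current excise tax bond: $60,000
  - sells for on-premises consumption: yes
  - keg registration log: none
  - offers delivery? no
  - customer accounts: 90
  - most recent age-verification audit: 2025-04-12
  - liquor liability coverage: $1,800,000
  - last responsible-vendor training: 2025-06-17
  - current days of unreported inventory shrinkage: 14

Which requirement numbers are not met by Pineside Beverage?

2, 3, 4, 5, 7, 8, 9

1. excise tax filing 483 days ago vs limit 540 → met
2. condition 'sells for on-premises consumption' holds; excise tax bond $60,000 < $65,000 → not met
3. condition 'sells kegs' holds; responsible-vendor training 696 days ago vs limit 540 → not met
4. inventory reconciliation 589 days ago vs limit 540 → not met
5. days of unreported inventory shrinkage 14 > 8 → not met
6. condition 'offers delivery' does not hold → requirement n/a → met
7. age-verification audit 762 days ago vs limit 730 → not met
8. liquor liability coverage $1,800,000 < $1,950,000 → not met
9. keg registration log absent → not met
Not met: 2, 3, 4, 5, 7, 8, 9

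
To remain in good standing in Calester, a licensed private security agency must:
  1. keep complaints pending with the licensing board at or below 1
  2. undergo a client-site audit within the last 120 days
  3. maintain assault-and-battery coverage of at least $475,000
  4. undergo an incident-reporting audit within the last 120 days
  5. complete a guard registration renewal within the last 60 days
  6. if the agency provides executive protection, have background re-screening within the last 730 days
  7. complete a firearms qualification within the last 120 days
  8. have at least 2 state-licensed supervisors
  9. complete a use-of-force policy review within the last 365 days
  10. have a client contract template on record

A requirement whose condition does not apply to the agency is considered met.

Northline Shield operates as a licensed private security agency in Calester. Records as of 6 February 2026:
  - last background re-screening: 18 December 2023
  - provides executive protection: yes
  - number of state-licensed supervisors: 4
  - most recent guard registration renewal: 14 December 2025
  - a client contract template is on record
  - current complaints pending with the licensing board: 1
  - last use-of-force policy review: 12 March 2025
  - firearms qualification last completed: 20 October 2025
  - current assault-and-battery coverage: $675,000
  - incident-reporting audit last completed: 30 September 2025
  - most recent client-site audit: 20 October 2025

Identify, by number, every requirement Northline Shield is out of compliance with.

4, 6

1. complaints pending with the licensing board 1 ≤ 1 → met
2. client-site audit 109 days ago vs limit 120 → met
3. assault-and-battery coverage $675,000 ≥ $475,000 → met
4. incident-reporting audit 129 days ago vs limit 120 → not met
5. guard registration renewal 54 days ago vs limit 60 → met
6. condition 'provides executive protection' holds; background re-screening 781 days ago vs limit 730 → not met
7. firearms qualification 109 days ago vs limit 120 → met
8. state-licensed supervisors 4 ≥ 2 → met
9. use-of-force policy review 331 days ago vs limit 365 → met
10. client contract template present → met
Not met: 4, 6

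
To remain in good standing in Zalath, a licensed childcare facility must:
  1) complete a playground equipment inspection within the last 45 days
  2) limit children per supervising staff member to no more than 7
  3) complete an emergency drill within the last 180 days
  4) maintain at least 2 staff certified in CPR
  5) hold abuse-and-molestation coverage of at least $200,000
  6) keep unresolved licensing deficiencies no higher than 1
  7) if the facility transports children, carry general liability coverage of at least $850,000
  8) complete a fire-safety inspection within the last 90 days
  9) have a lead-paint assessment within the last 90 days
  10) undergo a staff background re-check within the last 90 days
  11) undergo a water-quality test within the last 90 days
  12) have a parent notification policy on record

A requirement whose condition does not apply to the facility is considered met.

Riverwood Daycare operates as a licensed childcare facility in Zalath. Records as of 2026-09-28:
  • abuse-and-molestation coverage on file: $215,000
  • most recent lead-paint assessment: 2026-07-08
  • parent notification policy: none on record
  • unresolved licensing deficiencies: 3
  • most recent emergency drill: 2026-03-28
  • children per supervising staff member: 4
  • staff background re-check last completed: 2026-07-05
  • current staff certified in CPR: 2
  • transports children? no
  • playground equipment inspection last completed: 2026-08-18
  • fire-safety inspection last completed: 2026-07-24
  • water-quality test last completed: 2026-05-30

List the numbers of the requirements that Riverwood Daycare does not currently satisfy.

3, 6, 11, 12

1. playground equipment inspection 41 days ago vs limit 45 → met
2. children per supervising staff member 4 ≤ 7 → met
3. emergency drill 184 days ago vs limit 180 → not met
4. staff certified in CPR 2 ≥ 2 → met
5. abuse-and-molestation coverage $215,000 ≥ $200,000 → met
6. unresolved licensing deficiencies 3 > 1 → not met
7. condition 'transports children' does not hold → requirement n/a → met
8. fire-safety inspection 66 days ago vs limit 90 → met
9. lead-paint assessment 82 days ago vs limit 90 → met
10. staff background re-check 85 days ago vs limit 90 → met
11. water-quality test 121 days ago vs limit 90 → not met
12. parent notification policy absent → not met
Not met: 3, 6, 11, 12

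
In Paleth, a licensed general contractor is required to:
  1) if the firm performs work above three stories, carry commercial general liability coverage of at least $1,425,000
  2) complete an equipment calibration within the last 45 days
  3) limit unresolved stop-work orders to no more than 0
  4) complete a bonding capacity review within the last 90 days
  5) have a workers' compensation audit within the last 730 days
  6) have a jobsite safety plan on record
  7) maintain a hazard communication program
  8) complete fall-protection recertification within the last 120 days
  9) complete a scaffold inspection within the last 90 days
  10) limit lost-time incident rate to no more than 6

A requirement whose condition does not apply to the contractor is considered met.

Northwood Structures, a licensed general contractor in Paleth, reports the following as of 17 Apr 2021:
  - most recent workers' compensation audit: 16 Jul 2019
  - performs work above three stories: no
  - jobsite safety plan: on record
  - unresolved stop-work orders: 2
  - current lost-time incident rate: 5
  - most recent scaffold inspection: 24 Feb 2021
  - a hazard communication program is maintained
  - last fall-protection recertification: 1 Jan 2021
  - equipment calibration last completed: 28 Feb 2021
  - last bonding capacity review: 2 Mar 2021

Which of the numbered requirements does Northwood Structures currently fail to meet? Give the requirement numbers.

2, 3

1. condition 'performs work above three stories' does not hold → requirement n/a → met
2. equipment calibration 48 days ago vs limit 45 → not met
3. unresolved stop-work orders 2 > 0 → not met
4. bonding capacity review 46 days ago vs limit 90 → met
5. workers' compensation audit 641 days ago vs limit 730 → met
6. jobsite safety plan present → met
7. hazard communication program present → met
8. fall-protection recertification 106 days ago vs limit 120 → met
9. scaffold inspection 52 days ago vs limit 90 → met
10. lost-time incident rate 5 ≤ 6 → met
Not met: 2, 3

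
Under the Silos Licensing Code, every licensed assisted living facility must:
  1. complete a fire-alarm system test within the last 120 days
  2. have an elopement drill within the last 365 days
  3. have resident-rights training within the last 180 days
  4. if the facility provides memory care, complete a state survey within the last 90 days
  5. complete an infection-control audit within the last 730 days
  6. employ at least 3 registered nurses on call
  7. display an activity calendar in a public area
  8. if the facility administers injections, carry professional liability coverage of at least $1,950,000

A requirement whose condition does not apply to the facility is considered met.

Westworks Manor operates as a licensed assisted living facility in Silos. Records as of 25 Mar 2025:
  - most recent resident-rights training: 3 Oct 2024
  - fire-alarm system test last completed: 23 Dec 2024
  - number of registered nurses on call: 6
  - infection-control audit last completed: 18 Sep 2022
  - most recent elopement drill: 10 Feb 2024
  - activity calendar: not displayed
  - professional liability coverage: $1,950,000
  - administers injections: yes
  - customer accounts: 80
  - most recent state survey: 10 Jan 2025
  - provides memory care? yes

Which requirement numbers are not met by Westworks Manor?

1. fire-alarm system test 92 days ago vs limit 120 → met
2. elopement drill 409 days ago vs limit 365 → not met
3. resident-rights training 173 days ago vs limit 180 → met
4. condition 'provides memory care' holds; state survey 74 days ago vs limit 90 → met
5. infection-control audit 919 days ago vs limit 730 → not met
6. registered nurses on call 6 ≥ 3 → met
7. activity calendar absent → not met
8. condition 'administers injections' holds; professional liability coverage $1,950,000 ≥ $1,950,000 → met
Not met: 2, 5, 7

2, 5, 7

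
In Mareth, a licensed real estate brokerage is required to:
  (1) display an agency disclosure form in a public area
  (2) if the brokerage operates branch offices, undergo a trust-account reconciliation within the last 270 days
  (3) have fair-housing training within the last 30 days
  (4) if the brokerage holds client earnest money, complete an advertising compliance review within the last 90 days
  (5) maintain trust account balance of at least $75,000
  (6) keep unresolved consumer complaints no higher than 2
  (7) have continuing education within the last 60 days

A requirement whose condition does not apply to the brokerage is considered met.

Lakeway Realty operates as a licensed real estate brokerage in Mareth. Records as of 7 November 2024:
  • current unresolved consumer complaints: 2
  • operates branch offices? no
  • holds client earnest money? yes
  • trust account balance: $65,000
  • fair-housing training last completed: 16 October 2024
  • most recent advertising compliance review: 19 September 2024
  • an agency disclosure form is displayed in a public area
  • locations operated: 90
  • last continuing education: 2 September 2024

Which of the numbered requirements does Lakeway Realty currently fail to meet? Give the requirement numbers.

1. agency disclosure form present → met
2. condition 'operates branch offices' does not hold → requirement n/a → met
3. fair-housing training 22 days ago vs limit 30 → met
4. condition 'holds client earnest money' holds; advertising compliance review 49 days ago vs limit 90 → met
5. trust account balance $65,000 < $75,000 → not met
6. unresolved consumer complaints 2 ≤ 2 → met
7. continuing education 66 days ago vs limit 60 → not met
Not met: 5, 7

5, 7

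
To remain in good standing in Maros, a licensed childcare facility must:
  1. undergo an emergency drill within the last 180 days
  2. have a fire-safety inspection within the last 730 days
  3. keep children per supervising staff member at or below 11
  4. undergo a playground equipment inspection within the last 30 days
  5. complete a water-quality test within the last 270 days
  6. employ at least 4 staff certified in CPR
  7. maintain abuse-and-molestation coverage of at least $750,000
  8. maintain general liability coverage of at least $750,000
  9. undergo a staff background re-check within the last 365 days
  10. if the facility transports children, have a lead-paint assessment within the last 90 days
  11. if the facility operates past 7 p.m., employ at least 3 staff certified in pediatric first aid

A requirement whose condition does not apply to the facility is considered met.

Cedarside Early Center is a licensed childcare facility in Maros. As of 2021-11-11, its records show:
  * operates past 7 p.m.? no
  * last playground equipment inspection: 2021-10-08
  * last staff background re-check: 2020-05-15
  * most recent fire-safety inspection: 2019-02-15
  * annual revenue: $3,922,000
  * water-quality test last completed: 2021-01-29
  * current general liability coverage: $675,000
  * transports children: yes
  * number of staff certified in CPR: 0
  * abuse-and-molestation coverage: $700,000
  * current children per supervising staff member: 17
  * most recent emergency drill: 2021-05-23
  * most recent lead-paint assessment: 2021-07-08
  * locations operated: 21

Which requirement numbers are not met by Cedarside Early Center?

1. emergency drill 172 days ago vs limit 180 → met
2. fire-safety inspection 1000 days ago vs limit 730 → not met
3. children per supervising staff member 17 > 11 → not met
4. playground equipment inspection 34 days ago vs limit 30 → not met
5. water-quality test 286 days ago vs limit 270 → not met
6. staff certified in CPR 0 < 4 → not met
7. abuse-and-molestation coverage $700,000 < $750,000 → not met
8. general liability coverage $675,000 < $750,000 → not met
9. staff background re-check 545 days ago vs limit 365 → not met
10. condition 'transports children' holds; lead-paint assessment 126 days ago vs limit 90 → not met
11. condition 'operates past 7 p.m.' does not hold → requirement n/a → met
Not met: 2, 3, 4, 5, 6, 7, 8, 9, 10

2, 3, 4, 5, 6, 7, 8, 9, 10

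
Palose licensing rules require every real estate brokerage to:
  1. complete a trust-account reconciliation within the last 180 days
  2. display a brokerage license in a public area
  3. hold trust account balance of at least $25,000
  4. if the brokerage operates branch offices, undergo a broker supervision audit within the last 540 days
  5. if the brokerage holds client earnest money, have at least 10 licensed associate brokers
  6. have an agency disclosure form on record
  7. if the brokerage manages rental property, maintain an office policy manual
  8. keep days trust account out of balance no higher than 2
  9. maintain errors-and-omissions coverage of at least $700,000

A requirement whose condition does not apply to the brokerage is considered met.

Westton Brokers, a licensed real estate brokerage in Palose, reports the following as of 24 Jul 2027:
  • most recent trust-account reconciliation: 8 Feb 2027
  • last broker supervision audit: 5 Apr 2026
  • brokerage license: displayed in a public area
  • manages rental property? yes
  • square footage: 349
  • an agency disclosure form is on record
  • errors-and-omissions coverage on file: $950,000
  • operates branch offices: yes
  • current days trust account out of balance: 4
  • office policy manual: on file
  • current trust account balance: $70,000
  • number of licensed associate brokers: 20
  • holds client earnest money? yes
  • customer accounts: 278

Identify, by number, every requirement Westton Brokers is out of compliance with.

1. trust-account reconciliation 166 days ago vs limit 180 → met
2. brokerage license present → met
3. trust account balance $70,000 ≥ $25,000 → met
4. condition 'operates branch offices' holds; broker supervision audit 475 days ago vs limit 540 → met
5. condition 'holds client earnest money' holds; licensed associate brokers 20 ≥ 10 → met
6. agency disclosure form present → met
7. condition 'manages rental property' holds; office policy manual present → met
8. days trust account out of balance 4 > 2 → not met
9. errors-and-omissions coverage $950,000 ≥ $700,000 → met
Not met: 8

8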